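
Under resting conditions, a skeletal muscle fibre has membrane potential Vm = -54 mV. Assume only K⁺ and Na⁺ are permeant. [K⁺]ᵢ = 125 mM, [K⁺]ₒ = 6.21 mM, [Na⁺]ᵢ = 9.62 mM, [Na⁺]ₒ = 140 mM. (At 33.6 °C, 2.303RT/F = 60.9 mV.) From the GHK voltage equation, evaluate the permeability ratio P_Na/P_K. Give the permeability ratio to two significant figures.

Let α = P_Na/P_K. GHK: Vm = 60.9·log₁₀[(Kₒ + α·Naₒ)/(Kᵢ + α·Naᵢ)].
10^(Vm/60.9) = 10^(-54.0/60.9) = 0.12981
So 0.12981·(Kᵢ + α·Naᵢ) = Kₒ + α·Naₒ → α = (0.12981·125.0 − 6.21) / (140.0 − 0.12981·9.62)
α = (16.23 − 6.21) / (140.0 − 1.249) = 10.02/138.8 = 0.07219

0.072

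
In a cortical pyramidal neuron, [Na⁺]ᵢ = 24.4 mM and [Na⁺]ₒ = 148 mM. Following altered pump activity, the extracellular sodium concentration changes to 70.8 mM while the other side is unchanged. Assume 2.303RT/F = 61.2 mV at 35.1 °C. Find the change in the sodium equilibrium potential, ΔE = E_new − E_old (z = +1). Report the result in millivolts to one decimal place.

E_old = (61.2/1)·log₁₀(148/24.4) = 47.91 mV
E_new = (61.2/1)·log₁₀(70.8/24.4) = 28.31 mV
ΔE = 28.31 − (47.91) = -19.60 mV

-19.6 mV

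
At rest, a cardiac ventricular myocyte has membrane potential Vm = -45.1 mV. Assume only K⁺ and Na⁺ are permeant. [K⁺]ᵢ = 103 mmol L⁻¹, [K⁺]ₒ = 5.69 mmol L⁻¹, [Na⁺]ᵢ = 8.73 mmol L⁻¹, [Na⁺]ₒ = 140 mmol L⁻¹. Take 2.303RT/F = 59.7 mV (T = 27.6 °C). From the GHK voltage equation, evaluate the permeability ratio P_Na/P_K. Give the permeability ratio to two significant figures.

Let α = P_Na/P_K. GHK: Vm = 59.7·log₁₀[(Kₒ + α·Naₒ)/(Kᵢ + α·Naᵢ)].
10^(Vm/59.7) = 10^(-45.1/59.7) = 0.17561
So 0.17561·(Kᵢ + α·Naᵢ) = Kₒ + α·Naₒ → α = (0.17561·103.0 − 5.69) / (140.0 − 0.17561·8.73)
α = (18.09 − 5.69) / (140.0 − 1.533) = 12.4/138.5 = 0.08954

0.090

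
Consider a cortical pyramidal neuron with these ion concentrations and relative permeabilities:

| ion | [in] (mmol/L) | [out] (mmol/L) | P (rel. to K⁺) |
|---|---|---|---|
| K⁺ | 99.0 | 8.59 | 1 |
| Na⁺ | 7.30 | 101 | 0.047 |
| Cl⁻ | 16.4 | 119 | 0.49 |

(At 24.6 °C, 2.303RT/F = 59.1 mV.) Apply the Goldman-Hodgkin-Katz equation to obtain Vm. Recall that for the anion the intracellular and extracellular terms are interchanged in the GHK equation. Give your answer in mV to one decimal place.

Vm = 59.1 · log₁₀[(Σ P·[cation]ₒ + Σ P·[anion]ᵢ) / (Σ P·[cation]ᵢ + Σ P·[anion]ₒ)]
Numerator = 1×8.59 + 0.047×101 + 0.49×16.4 = 21.37
Denominator = 1×99.0 + 0.047×7.30 + 0.49×119 = 157.7
Vm = 59.1 · log₁₀(0.13557) = 59.1 × (-0.8678) = -51.29 mV

-51.3 mV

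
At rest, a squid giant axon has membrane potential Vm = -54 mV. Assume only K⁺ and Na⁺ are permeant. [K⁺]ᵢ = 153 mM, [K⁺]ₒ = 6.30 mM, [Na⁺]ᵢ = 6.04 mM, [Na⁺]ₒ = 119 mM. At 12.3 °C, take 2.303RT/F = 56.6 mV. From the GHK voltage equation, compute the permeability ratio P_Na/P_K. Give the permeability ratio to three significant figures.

Let α = P_Na/P_K. GHK: Vm = 56.6·log₁₀[(Kₒ + α·Naₒ)/(Kᵢ + α·Naᵢ)].
10^(Vm/56.6) = 10^(-54.0/56.6) = 0.11116
So 0.11116·(Kᵢ + α·Naᵢ) = Kₒ + α·Naₒ → α = (0.11116·153.0 − 6.3) / (119.0 − 0.11116·6.04)
α = (17.01 − 6.3) / (119.0 − 0.6714) = 10.71/118.3 = 0.09049

0.0905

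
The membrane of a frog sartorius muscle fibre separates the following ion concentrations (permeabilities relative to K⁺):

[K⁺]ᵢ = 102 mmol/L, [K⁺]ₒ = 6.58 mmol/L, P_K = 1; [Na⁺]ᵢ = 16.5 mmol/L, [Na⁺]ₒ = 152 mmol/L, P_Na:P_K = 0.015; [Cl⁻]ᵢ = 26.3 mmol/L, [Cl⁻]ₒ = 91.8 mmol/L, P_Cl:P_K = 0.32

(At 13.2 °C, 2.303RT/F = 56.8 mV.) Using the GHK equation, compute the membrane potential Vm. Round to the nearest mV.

-50 mV

Vm = 56.8 · log₁₀[(Σ P·[cation]ₒ + Σ P·[anion]ᵢ) / (Σ P·[cation]ᵢ + Σ P·[anion]ₒ)]
Numerator = 1×6.58 + 0.015×152 + 0.32×26.3 = 17.28
Denominator = 1×102 + 0.015×16.5 + 0.32×91.8 = 131.6
Vm = 56.8 · log₁₀(0.13125) = 56.8 × (-0.8819) = -50.09 mV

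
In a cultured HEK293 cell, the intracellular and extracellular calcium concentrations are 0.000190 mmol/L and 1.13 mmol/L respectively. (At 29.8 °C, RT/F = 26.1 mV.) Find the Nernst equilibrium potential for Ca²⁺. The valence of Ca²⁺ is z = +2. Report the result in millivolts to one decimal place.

E = (26.1/z) · ln([Ca²⁺]_out/[Ca²⁺]_in) with z = +2.
= (26.1/2) · ln(1.13/0.000190) = 13.05 · ln(5947)
= 13.05 · (8.6907) = 113.41 mV

113.4 mV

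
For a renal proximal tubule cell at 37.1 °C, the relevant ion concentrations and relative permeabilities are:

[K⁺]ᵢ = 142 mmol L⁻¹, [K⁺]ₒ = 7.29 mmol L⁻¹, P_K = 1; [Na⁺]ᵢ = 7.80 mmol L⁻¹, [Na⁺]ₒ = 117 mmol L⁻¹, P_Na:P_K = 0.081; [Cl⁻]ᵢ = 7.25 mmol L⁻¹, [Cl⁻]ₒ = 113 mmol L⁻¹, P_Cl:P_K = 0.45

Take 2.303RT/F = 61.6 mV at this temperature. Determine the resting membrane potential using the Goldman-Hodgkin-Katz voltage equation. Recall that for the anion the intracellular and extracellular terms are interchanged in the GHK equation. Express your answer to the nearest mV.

-61 mV

Vm = 61.6 · log₁₀[(Σ P·[cation]ₒ + Σ P·[anion]ᵢ) / (Σ P·[cation]ᵢ + Σ P·[anion]ₒ)]
Numerator = 1×7.29 + 0.081×117 + 0.45×7.25 = 20.03
Denominator = 1×142 + 0.081×7.80 + 0.45×113 = 193.5
Vm = 61.6 · log₁₀(0.10352) = 61.6 × (-0.9850) = -60.67 mV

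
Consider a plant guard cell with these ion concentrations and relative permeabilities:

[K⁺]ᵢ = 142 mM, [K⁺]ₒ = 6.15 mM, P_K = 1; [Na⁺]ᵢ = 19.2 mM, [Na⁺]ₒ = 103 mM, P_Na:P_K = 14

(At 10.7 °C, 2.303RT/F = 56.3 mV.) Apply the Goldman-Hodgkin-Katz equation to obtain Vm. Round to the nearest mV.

Vm = 56.3 · log₁₀[(Σ P·[cation]ₒ + Σ P·[anion]ᵢ) / (Σ P·[cation]ᵢ + Σ P·[anion]ₒ)]
Numerator = 1×6.15 + 14×103 = 1448
Denominator = 1×142 + 14×19.2 = 410.8
Vm = 56.3 · log₁₀(3.5252) = 56.3 × (0.5472) = 30.81 mV

31 mV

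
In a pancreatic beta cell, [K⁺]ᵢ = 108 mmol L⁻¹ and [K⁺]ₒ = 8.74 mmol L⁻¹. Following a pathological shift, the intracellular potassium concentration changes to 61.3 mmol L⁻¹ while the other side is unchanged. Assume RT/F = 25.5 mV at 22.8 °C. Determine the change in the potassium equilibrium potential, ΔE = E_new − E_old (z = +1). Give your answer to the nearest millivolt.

14 mV

E_old = (25.5/1)·ln(8.74/108) = -64.11 mV
E_new = (25.5/1)·ln(8.74/61.3) = -49.67 mV
ΔE = -49.67 − (-64.11) = 14.44 mV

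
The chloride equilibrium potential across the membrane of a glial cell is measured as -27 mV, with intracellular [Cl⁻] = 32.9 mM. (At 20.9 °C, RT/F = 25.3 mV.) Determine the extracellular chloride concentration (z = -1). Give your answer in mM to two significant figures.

Nernst: E = (25.3/-1) · ln([out]/[in]), so ln([out]/[in]) = -27.0 × -1 / 25.3 = 1.0672.
[out]/[in] = e^(1.0672) = 2.907.
[out] = 2.907 × 32.9 = 95.65 mM.

96 mM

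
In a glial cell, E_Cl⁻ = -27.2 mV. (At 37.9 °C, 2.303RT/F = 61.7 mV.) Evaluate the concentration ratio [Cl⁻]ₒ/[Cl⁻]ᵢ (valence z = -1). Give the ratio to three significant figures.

2.76

log₁₀([out]/[in]) = E·z/(61.7) = -27.2 × -1 / 61.7 = 0.4408
[out]/[in] = 10^(0.4408) = 2.76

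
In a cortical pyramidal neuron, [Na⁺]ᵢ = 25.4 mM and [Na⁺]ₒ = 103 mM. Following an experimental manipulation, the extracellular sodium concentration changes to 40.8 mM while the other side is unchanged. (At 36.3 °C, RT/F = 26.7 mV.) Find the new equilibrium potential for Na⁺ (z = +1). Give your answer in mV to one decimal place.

After the shift: [Na⁺]_out = 40.8, [Na⁺]_in = 25.4 mM.
E_new = (26.7/1)·ln(40.8/25.4) = 26.70 · (0.4739) = 12.65 mV

12.7 mV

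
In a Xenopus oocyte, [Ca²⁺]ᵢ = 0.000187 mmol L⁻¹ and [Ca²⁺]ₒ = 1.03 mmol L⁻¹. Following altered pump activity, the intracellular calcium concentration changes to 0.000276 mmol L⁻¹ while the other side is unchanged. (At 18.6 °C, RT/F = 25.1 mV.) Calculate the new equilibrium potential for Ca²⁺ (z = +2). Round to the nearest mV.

103 mV

After the shift: [Ca²⁺]_out = 1.03, [Ca²⁺]_in = 0.000276 mmol L⁻¹.
E_new = (25.1/2)·ln(1.03/0.000276) = 12.55 · (8.2247) = 103.22 mV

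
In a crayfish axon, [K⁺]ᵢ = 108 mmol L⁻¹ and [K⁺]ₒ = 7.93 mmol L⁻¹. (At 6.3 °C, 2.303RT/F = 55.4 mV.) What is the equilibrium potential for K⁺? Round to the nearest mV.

-63 mV

E = (55.4/z) · log₁₀([K⁺]_out/[K⁺]_in) with z = +1.
= (55.4/1) · log₁₀(7.93/108) = 55.40 · log₁₀(0.07343)
= 55.40 · (-1.1342) = -62.83 mV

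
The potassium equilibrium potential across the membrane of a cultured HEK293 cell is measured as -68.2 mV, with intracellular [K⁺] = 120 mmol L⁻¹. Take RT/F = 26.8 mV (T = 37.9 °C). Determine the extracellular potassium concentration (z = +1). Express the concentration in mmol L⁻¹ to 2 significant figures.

9.4 mmol L⁻¹

Nernst: E = (26.8/1) · ln([out]/[in]), so ln([out]/[in]) = -68.2 × 1 / 26.8 = -2.5448.
[out]/[in] = e^(-2.5448) = 0.07849.
[out] = 0.07849 × 120 = 9.419 mmol L⁻¹.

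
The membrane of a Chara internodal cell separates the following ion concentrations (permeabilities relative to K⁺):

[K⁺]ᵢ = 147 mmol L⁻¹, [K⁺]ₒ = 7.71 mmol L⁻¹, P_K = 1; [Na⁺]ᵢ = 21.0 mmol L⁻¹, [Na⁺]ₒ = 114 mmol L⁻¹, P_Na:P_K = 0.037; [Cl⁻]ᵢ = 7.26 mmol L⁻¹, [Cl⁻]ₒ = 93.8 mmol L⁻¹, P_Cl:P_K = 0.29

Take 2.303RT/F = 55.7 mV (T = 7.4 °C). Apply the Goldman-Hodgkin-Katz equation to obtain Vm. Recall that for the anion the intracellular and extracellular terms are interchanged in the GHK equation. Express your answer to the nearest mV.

-61 mV

Vm = 55.7 · log₁₀[(Σ P·[cation]ₒ + Σ P·[anion]ᵢ) / (Σ P·[cation]ᵢ + Σ P·[anion]ₒ)]
Numerator = 1×7.71 + 0.037×114 + 0.29×7.26 = 14.03
Denominator = 1×147 + 0.037×21.0 + 0.29×93.8 = 175
Vm = 55.7 · log₁₀(0.0802) = 55.7 × (-1.0958) = -61.04 mV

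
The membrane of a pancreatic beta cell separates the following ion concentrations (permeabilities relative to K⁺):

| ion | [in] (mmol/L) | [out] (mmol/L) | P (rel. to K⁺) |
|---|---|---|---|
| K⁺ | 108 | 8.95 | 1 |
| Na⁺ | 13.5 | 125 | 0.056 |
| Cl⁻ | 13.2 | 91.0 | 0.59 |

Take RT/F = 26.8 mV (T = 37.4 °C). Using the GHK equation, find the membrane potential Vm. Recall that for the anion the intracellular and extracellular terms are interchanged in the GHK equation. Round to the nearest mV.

-52 mV

Vm = 26.8 · ln[(Σ P·[cation]ₒ + Σ P·[anion]ᵢ) / (Σ P·[cation]ᵢ + Σ P·[anion]ₒ)]
Numerator = 1×8.95 + 0.056×125 + 0.59×13.2 = 23.74
Denominator = 1×108 + 0.056×13.5 + 0.59×91.0 = 162.4
Vm = 26.8 · ln(0.14613) = 26.8 × (-1.9233) = -51.54 mV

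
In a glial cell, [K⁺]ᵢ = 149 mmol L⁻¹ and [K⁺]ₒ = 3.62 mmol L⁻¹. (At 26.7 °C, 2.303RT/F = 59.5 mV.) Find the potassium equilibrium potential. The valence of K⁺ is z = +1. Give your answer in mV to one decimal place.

E = (59.5/z) · log₁₀([K⁺]_out/[K⁺]_in) with z = +1.
= (59.5/1) · log₁₀(3.62/149) = 59.50 · log₁₀(0.0243)
= 59.50 · (-1.6145) = -96.06 mV

-96.1 mV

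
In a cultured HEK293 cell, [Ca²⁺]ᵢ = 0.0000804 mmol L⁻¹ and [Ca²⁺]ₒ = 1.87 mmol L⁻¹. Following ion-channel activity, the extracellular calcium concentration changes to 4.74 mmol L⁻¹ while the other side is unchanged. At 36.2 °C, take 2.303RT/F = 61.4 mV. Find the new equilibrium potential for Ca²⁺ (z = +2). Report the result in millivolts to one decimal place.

146.5 mV

After the shift: [Ca²⁺]_out = 4.74, [Ca²⁺]_in = 0.0000804 mmol L⁻¹.
E_new = (61.4/2)·log₁₀(4.74/0.0000804) = 30.70 · (4.7705) = 146.46 mV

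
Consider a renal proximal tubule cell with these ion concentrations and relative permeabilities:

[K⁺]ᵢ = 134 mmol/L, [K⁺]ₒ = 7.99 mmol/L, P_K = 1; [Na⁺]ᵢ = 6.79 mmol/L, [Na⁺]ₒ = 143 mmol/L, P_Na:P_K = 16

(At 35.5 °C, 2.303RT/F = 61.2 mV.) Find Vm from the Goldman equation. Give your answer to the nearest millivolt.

60 mV

Vm = 61.2 · log₁₀[(Σ P·[cation]ₒ + Σ P·[anion]ᵢ) / (Σ P·[cation]ᵢ + Σ P·[anion]ₒ)]
Numerator = 1×7.99 + 16×143 = 2296
Denominator = 1×134 + 16×6.79 = 242.6
Vm = 61.2 · log₁₀(9.4625) = 61.2 × (0.9760) = 59.73 mV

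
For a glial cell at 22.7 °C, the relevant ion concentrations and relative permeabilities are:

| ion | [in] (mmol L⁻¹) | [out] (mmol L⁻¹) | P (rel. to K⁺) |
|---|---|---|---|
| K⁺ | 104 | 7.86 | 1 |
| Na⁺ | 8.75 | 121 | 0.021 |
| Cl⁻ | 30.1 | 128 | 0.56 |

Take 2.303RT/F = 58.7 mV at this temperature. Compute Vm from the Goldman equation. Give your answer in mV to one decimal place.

-47.5 mV

Vm = 58.7 · log₁₀[(Σ P·[cation]ₒ + Σ P·[anion]ᵢ) / (Σ P·[cation]ᵢ + Σ P·[anion]ₒ)]
Numerator = 1×7.86 + 0.021×121 + 0.56×30.1 = 27.26
Denominator = 1×104 + 0.021×8.75 + 0.56×128 = 175.9
Vm = 58.7 · log₁₀(0.15499) = 58.7 × (-0.8097) = -47.53 mV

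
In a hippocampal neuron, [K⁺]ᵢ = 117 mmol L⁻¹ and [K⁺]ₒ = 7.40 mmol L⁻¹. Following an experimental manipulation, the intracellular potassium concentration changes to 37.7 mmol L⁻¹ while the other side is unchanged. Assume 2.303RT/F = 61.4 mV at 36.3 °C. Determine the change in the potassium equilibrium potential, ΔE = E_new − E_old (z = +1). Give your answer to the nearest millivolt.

E_old = (61.4/1)·log₁₀(7.40/117) = -73.62 mV
E_new = (61.4/1)·log₁₀(7.40/37.7) = -43.42 mV
ΔE = -43.42 − (-73.62) = 30.20 mV

30 mV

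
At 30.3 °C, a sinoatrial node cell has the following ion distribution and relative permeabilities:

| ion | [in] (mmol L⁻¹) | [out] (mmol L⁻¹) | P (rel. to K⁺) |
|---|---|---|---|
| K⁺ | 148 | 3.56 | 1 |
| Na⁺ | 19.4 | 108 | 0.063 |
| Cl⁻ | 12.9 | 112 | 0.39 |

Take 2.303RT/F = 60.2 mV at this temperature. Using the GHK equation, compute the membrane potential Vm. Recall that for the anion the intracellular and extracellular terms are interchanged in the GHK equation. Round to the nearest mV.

Vm = 60.2 · log₁₀[(Σ P·[cation]ₒ + Σ P·[anion]ᵢ) / (Σ P·[cation]ᵢ + Σ P·[anion]ₒ)]
Numerator = 1×3.56 + 0.063×108 + 0.39×12.9 = 15.4
Denominator = 1×148 + 0.063×19.4 + 0.39×112 = 192.9
Vm = 60.2 · log₁₀(0.079807) = 60.2 × (-1.0980) = -66.10 mV

-66 mV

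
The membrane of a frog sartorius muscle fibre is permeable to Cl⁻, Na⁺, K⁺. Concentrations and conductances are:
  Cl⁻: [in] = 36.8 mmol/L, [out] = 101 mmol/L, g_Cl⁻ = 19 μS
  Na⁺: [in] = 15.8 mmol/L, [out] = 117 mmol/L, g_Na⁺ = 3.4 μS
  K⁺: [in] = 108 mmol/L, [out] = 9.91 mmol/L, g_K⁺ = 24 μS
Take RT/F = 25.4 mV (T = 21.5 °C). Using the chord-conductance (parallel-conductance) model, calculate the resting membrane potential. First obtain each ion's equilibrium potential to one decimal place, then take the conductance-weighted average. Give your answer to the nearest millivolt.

-38 mV

E_Cl⁻ = (25.4/-1)·ln(101/36.8) = -25.6 mV
E_Na⁺ = (25.4/1)·ln(117/15.8) = 50.9 mV
E_K⁺ = (25.4/1)·ln(9.91/108) = -60.7 mV
Vm = (Σ gᵢEᵢ)/(Σ gᵢ) = (19·-25.6 + 3.4·50.9 + 24·-60.7) / (19 + 3.4 + 24)
= -1770.14 / 46.4 = -38.15 mV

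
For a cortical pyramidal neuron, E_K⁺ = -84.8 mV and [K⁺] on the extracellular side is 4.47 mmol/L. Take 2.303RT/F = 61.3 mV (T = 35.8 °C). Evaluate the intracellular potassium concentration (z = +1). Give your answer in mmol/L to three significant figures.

Nernst: E = (61.3/1) · log₁₀([out]/[in]), so log₁₀([out]/[in]) = -84.8 × 1 / 61.3 = -1.3834.
[out]/[in] = 10^(-1.3834) = 0.04137.
[in] = 4.47 / 0.04137 = 108.1 mmol/L.

108 mmol/L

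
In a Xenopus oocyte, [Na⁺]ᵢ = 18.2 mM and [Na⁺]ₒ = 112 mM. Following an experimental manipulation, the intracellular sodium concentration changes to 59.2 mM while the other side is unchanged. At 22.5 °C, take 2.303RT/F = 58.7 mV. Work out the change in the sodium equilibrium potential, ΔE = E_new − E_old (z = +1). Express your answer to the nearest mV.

-30 mV

E_old = (58.7/1)·log₁₀(112/18.2) = 46.32 mV
E_new = (58.7/1)·log₁₀(112/59.2) = 16.25 mV
ΔE = 16.25 − (46.32) = -30.07 mV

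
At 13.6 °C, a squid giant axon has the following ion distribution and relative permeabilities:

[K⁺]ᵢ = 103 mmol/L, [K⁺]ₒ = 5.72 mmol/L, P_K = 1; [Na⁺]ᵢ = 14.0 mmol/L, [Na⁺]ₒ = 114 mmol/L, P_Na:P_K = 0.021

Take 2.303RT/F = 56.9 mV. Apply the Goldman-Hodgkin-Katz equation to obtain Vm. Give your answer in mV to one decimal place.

Vm = 56.9 · log₁₀[(Σ P·[cation]ₒ + Σ P·[anion]ᵢ) / (Σ P·[cation]ᵢ + Σ P·[anion]ₒ)]
Numerator = 1×5.72 + 0.021×114 = 8.114
Denominator = 1×103 + 0.021×14.0 = 103.3
Vm = 56.9 · log₁₀(0.078552) = 56.9 × (-1.1048) = -62.87 mV

-62.9 mV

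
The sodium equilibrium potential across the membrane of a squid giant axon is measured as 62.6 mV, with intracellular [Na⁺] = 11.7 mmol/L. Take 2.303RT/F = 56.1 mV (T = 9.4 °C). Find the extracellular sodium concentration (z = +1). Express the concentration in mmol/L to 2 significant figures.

150 mmol/L

Nernst: E = (56.1/1) · log₁₀([out]/[in]), so log₁₀([out]/[in]) = 62.6 × 1 / 56.1 = 1.1159.
[out]/[in] = 10^(1.1159) = 13.06.
[out] = 13.06 × 11.7 = 152.8 mmol/L.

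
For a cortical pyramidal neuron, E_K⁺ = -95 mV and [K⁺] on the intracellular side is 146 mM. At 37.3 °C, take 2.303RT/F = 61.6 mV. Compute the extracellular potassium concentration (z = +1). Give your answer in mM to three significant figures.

Nernst: E = (61.6/1) · log₁₀([out]/[in]), so log₁₀([out]/[in]) = -95.0 × 1 / 61.6 = -1.5422.
[out]/[in] = 10^(-1.5422) = 0.02869.
[out] = 0.02869 × 146 = 4.189 mM.

4.19 mM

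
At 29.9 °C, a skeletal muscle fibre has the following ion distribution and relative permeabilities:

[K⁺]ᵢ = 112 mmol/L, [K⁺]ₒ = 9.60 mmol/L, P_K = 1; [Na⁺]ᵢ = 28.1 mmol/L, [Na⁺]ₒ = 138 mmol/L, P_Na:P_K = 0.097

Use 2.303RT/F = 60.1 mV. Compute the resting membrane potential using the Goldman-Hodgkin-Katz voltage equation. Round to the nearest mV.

Vm = 60.1 · log₁₀[(Σ P·[cation]ₒ + Σ P·[anion]ᵢ) / (Σ P·[cation]ᵢ + Σ P·[anion]ₒ)]
Numerator = 1×9.60 + 0.097×138 = 22.99
Denominator = 1×112 + 0.097×28.1 = 114.7
Vm = 60.1 · log₁₀(0.20036) = 60.1 × (-0.6982) = -41.96 mV

-42 mV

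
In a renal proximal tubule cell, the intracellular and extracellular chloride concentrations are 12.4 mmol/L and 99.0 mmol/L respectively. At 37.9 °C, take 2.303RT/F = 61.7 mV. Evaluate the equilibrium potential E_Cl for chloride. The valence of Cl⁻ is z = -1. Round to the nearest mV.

E = (61.7/z) · log₁₀([Cl⁻]_out/[Cl⁻]_in) with z = -1.
For an anion, dividing by z = -1 reverses the sign.
= (61.7/-1) · log₁₀(99.0/12.4) = -61.70 · log₁₀(7.984)
= -61.70 · (0.9022) = -55.67 mV

-56 mV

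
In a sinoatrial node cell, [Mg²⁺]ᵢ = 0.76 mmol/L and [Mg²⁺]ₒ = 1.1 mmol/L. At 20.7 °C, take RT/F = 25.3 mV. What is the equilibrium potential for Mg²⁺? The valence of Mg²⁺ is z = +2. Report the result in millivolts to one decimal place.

4.7 mV

E = (25.3/z) · ln([Mg²⁺]_out/[Mg²⁺]_in) with z = +2.
= (25.3/2) · ln(1.1/0.76) = 12.65 · ln(1.447)
= 12.65 · (0.3697) = 4.68 mV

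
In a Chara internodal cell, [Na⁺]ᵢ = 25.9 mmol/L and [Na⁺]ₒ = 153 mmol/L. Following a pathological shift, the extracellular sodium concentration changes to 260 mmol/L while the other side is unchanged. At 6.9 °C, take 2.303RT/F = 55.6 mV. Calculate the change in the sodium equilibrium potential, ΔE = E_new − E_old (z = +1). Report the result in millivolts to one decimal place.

E_old = (55.6/1)·log₁₀(153/25.9) = 42.89 mV
E_new = (55.6/1)·log₁₀(260/25.9) = 55.69 mV
ΔE = 55.69 − (42.89) = 12.80 mV

12.8 mV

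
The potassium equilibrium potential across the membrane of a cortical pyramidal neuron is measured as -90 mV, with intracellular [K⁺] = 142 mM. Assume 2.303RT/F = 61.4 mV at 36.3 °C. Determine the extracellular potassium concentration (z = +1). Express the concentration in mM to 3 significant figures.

Nernst: E = (61.4/1) · log₁₀([out]/[in]), so log₁₀([out]/[in]) = -90.0 × 1 / 61.4 = -1.4658.
[out]/[in] = 10^(-1.4658) = 0.03421.
[out] = 0.03421 × 142 = 4.858 mM.

4.86 mM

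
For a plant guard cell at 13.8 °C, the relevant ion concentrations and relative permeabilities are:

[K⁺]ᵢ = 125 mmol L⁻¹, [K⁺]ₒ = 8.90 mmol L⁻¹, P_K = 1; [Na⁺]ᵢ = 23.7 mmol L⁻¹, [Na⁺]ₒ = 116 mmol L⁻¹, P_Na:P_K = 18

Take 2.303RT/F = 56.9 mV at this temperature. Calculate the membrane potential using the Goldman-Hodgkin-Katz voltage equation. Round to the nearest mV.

33 mV

Vm = 56.9 · log₁₀[(Σ P·[cation]ₒ + Σ P·[anion]ᵢ) / (Σ P·[cation]ᵢ + Σ P·[anion]ₒ)]
Numerator = 1×8.90 + 18×116 = 2097
Denominator = 1×125 + 18×23.7 = 551.6
Vm = 56.9 · log₁₀(3.8015) = 56.9 × (0.5800) = 33.00 mV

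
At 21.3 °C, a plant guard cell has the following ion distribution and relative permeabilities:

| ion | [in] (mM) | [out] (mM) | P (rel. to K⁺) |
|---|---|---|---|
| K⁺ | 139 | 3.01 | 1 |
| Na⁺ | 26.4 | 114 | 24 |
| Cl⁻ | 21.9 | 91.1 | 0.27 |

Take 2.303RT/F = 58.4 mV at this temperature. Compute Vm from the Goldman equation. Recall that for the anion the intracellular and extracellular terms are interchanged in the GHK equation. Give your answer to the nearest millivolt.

Vm = 58.4 · log₁₀[(Σ P·[cation]ₒ + Σ P·[anion]ᵢ) / (Σ P·[cation]ᵢ + Σ P·[anion]ₒ)]
Numerator = 1×3.01 + 24×114 + 0.27×21.9 = 2745
Denominator = 1×139 + 24×26.4 + 0.27×91.1 = 797.2
Vm = 58.4 · log₁₀(3.4432) = 58.4 × (0.5370) = 31.36 mV

31 mV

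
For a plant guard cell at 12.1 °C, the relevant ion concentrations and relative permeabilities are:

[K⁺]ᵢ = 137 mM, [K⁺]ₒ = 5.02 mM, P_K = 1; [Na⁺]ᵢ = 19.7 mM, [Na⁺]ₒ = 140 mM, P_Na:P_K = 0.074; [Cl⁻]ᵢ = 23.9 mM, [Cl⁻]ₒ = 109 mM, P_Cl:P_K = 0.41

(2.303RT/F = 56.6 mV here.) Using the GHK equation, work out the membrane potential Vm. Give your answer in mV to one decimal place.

-48.8 mV

Vm = 56.6 · log₁₀[(Σ P·[cation]ₒ + Σ P·[anion]ᵢ) / (Σ P·[cation]ᵢ + Σ P·[anion]ₒ)]
Numerator = 1×5.02 + 0.074×140 + 0.41×23.9 = 25.18
Denominator = 1×137 + 0.074×19.7 + 0.41×109 = 183.1
Vm = 56.6 · log₁₀(0.13748) = 56.6 × (-0.8618) = -48.78 mV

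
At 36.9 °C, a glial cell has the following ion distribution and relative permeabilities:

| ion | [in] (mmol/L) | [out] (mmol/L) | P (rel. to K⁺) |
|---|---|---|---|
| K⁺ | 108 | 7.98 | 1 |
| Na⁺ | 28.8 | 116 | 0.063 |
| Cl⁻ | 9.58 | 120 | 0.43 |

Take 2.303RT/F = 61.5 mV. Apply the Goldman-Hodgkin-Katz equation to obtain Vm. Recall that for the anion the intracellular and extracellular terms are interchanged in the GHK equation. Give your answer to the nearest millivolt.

-57 mV

Vm = 61.5 · log₁₀[(Σ P·[cation]ₒ + Σ P·[anion]ᵢ) / (Σ P·[cation]ᵢ + Σ P·[anion]ₒ)]
Numerator = 1×7.98 + 0.063×116 + 0.43×9.58 = 19.41
Denominator = 1×108 + 0.063×28.8 + 0.43×120 = 161.4
Vm = 61.5 · log₁₀(0.12023) = 61.5 × (-0.9200) = -56.58 mV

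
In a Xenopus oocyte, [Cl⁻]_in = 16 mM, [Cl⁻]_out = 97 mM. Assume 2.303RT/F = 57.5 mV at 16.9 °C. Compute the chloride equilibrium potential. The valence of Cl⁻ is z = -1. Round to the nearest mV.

-45 mV

E = (57.5/z) · log₁₀([Cl⁻]_out/[Cl⁻]_in) with z = -1.
For an anion, dividing by z = -1 reverses the sign.
= (57.5/-1) · log₁₀(97/16) = -57.50 · log₁₀(6.062)
= -57.50 · (0.7827) = -45.00 mV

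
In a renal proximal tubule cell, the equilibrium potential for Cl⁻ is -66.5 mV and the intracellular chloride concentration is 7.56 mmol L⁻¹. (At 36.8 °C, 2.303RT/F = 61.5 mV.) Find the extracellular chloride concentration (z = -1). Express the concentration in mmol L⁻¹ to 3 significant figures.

91.2 mmol L⁻¹

Nernst: E = (61.5/-1) · log₁₀([out]/[in]), so log₁₀([out]/[in]) = -66.5 × -1 / 61.5 = 1.0813.
[out]/[in] = 10^(1.0813) = 12.06.
[out] = 12.06 × 7.56 = 91.16 mmol L⁻¹.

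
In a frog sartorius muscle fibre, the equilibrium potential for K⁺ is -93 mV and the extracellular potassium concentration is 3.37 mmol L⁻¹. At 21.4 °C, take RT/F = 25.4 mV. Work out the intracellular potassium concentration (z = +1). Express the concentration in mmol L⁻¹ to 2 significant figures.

Nernst: E = (25.4/1) · ln([out]/[in]), so ln([out]/[in]) = -93.0 × 1 / 25.4 = -3.6614.
[out]/[in] = e^(-3.6614) = 0.0257.
[in] = 3.37 / 0.0257 = 131.1 mmol L⁻¹.

130 mmol L⁻¹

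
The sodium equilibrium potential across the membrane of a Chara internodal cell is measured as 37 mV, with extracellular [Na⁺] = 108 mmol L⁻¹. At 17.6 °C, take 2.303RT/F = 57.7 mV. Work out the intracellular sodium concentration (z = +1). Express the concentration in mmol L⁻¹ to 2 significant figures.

25 mmol L⁻¹

Nernst: E = (57.7/1) · log₁₀([out]/[in]), so log₁₀([out]/[in]) = 37.0 × 1 / 57.7 = 0.6412.
[out]/[in] = 10^(0.6412) = 4.378.
[in] = 108 / 4.378 = 24.67 mmol L⁻¹.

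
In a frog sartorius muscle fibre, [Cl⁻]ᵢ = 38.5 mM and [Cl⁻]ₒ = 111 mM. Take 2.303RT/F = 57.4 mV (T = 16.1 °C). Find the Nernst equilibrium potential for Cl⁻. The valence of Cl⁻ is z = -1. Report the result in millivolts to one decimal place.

-26.4 mV

E = (57.4/z) · log₁₀([Cl⁻]_out/[Cl⁻]_in) with z = -1.
For an anion, dividing by z = -1 reverses the sign.
= (57.4/-1) · log₁₀(111/38.5) = -57.40 · log₁₀(2.883)
= -57.40 · (0.4599) = -26.40 mV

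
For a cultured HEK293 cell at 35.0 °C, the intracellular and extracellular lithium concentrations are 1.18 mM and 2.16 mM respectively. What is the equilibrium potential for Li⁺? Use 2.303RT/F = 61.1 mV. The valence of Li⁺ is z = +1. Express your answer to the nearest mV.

16 mV

E = (61.1/z) · log₁₀([Li⁺]_out/[Li⁺]_in) with z = +1.
= (61.1/1) · log₁₀(2.16/1.18) = 61.10 · log₁₀(1.831)
= 61.10 · (0.2626) = 16.04 mV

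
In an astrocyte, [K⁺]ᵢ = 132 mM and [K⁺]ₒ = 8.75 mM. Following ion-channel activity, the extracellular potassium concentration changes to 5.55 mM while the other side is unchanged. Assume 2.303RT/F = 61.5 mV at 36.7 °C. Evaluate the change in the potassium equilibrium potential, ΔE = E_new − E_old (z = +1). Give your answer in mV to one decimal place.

-12.2 mV

E_old = (61.5/1)·log₁₀(8.75/132) = -72.48 mV
E_new = (61.5/1)·log₁₀(5.55/132) = -84.64 mV
ΔE = -84.64 − (-72.48) = -12.16 mV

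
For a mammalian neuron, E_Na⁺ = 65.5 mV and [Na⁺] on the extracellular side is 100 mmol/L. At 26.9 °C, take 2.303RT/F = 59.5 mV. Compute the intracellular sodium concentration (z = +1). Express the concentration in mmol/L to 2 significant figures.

Nernst: E = (59.5/1) · log₁₀([out]/[in]), so log₁₀([out]/[in]) = 65.5 × 1 / 59.5 = 1.1008.
[out]/[in] = 10^(1.1008) = 12.61.
[in] = 100 / 12.61 = 7.928 mmol/L.

7.9 mmol/L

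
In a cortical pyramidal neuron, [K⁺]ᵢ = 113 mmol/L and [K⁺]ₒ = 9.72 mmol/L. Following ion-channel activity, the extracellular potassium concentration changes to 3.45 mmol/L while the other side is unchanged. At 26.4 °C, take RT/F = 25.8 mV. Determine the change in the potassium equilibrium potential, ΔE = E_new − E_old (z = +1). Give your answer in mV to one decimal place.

E_old = (25.8/1)·ln(9.72/113) = -63.29 mV
E_new = (25.8/1)·ln(3.45/113) = -90.02 mV
ΔE = -90.02 − (-63.29) = -26.72 mV

-26.7 mV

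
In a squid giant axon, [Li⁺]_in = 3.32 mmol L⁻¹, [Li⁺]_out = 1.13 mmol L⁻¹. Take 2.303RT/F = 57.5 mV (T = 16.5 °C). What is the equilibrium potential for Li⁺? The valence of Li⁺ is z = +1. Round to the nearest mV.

E = (57.5/z) · log₁₀([Li⁺]_out/[Li⁺]_in) with z = +1.
= (57.5/1) · log₁₀(1.13/3.32) = 57.50 · log₁₀(0.3404)
= 57.50 · (-0.4681) = -26.91 mV

-27 mV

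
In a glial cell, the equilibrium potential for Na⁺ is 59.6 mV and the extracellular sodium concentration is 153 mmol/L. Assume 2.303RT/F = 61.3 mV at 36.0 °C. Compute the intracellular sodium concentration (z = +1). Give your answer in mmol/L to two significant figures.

16 mmol/L

Nernst: E = (61.3/1) · log₁₀([out]/[in]), so log₁₀([out]/[in]) = 59.6 × 1 / 61.3 = 0.9723.
[out]/[in] = 10^(0.9723) = 9.381.
[in] = 153 / 9.381 = 16.31 mmol/L.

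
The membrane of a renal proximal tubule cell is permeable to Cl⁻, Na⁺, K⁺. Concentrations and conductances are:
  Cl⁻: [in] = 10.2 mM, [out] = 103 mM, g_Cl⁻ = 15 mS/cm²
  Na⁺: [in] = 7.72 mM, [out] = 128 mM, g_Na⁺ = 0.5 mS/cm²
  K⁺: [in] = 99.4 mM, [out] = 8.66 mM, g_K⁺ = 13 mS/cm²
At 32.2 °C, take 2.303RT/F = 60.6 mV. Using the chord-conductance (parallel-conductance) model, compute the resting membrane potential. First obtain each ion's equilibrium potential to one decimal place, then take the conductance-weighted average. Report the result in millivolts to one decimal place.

E_Cl⁻ = (60.6/-1)·log₁₀(103/10.2) = -60.9 mV
E_Na⁺ = (60.6/1)·log₁₀(128/7.72) = 73.9 mV
E_K⁺ = (60.6/1)·log₁₀(8.66/99.4) = -64.2 mV
Vm = (Σ gᵢEᵢ)/(Σ gᵢ) = (15·-60.9 + 0.5·73.9 + 13·-64.2) / (15 + 0.5 + 13)
= -1711.15 / 28.5 = -60.04 mV

-60.0 mV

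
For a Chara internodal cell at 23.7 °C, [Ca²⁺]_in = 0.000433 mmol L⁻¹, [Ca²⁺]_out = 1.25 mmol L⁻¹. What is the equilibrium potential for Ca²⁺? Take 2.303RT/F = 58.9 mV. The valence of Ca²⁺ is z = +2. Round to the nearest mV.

102 mV

E = (58.9/z) · log₁₀([Ca²⁺]_out/[Ca²⁺]_in) with z = +2.
= (58.9/2) · log₁₀(1.25/0.000433) = 29.45 · log₁₀(2887)
= 29.45 · (3.4604) = 101.91 mV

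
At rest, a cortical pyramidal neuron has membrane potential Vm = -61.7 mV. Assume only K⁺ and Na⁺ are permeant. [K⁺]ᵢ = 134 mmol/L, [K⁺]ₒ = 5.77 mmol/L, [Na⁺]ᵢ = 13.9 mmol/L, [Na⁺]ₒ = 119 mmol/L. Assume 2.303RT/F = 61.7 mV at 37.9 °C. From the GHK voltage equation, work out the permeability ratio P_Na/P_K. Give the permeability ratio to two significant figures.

0.065

Let α = P_Na/P_K. GHK: Vm = 61.7·log₁₀[(Kₒ + α·Naₒ)/(Kᵢ + α·Naᵢ)].
10^(Vm/61.7) = 10^(-61.7/61.7) = 0.1
So 0.1·(Kᵢ + α·Naᵢ) = Kₒ + α·Naₒ → α = (0.1·134.0 − 5.77) / (119.0 − 0.1·13.9)
α = (13.4 − 5.77) / (119.0 − 1.39) = 7.63/117.6 = 0.06488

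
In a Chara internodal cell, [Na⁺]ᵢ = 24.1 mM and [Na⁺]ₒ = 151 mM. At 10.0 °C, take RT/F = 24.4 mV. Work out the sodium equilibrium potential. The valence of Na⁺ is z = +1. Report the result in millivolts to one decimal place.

E = (24.4/z) · ln([Na⁺]_out/[Na⁺]_in) with z = +1.
= (24.4/1) · ln(151/24.1) = 24.40 · ln(6.266)
= 24.40 · (1.8351) = 44.78 mV

44.8 mV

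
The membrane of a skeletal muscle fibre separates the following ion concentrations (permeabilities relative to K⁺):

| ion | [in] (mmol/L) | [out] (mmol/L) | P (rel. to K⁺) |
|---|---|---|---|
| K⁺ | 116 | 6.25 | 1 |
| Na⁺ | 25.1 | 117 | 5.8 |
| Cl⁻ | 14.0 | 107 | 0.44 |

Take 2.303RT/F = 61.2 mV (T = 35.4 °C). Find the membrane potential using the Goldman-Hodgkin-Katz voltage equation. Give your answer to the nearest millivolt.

21 mV

Vm = 61.2 · log₁₀[(Σ P·[cation]ₒ + Σ P·[anion]ᵢ) / (Σ P·[cation]ᵢ + Σ P·[anion]ₒ)]
Numerator = 1×6.25 + 5.8×117 + 0.44×14.0 = 691
Denominator = 1×116 + 5.8×25.1 + 0.44×107 = 308.7
Vm = 61.2 · log₁₀(2.2387) = 61.2 × (0.3500) = 21.42 mV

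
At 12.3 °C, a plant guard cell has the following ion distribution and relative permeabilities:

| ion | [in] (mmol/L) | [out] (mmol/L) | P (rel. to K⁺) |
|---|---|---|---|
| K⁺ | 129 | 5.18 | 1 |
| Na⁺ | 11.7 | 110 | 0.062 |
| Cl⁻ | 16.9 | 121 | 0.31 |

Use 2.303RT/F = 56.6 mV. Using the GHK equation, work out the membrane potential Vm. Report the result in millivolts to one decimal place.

-55.9 mV

Vm = 56.6 · log₁₀[(Σ P·[cation]ₒ + Σ P·[anion]ᵢ) / (Σ P·[cation]ᵢ + Σ P·[anion]ₒ)]
Numerator = 1×5.18 + 0.062×110 + 0.31×16.9 = 17.24
Denominator = 1×129 + 0.062×11.7 + 0.31×121 = 167.2
Vm = 56.6 · log₁₀(0.10308) = 56.6 × (-0.9868) = -55.85 mV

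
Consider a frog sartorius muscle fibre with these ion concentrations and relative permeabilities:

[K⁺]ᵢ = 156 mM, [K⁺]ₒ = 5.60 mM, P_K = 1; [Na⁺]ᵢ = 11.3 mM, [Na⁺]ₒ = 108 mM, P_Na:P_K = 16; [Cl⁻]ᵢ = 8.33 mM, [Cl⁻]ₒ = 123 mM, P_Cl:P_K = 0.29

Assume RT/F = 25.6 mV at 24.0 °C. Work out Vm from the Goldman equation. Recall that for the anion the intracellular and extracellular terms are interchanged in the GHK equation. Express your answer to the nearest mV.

Vm = 25.6 · ln[(Σ P·[cation]ₒ + Σ P·[anion]ᵢ) / (Σ P·[cation]ᵢ + Σ P·[anion]ₒ)]
Numerator = 1×5.60 + 16×108 + 0.29×8.33 = 1736
Denominator = 1×156 + 16×11.3 + 0.29×123 = 372.5
Vm = 25.6 · ln(4.6608) = 25.6 × (1.5392) = 39.40 mV

39 mV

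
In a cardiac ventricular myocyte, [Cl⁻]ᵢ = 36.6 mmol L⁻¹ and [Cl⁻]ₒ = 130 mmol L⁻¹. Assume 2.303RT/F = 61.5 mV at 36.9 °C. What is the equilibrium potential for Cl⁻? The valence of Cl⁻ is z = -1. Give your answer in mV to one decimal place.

-33.9 mV

E = (61.5/z) · log₁₀([Cl⁻]_out/[Cl⁻]_in) with z = -1.
For an anion, dividing by z = -1 reverses the sign.
= (61.5/-1) · log₁₀(130/36.6) = -61.50 · log₁₀(3.552)
= -61.50 · (0.5505) = -33.85 mV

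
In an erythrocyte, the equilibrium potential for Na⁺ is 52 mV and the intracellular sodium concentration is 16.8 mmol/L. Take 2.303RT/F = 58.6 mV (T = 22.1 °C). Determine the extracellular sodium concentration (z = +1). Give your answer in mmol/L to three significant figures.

Nernst: E = (58.6/1) · log₁₀([out]/[in]), so log₁₀([out]/[in]) = 52.0 × 1 / 58.6 = 0.8874.
[out]/[in] = 10^(0.8874) = 7.716.
[out] = 7.716 × 16.8 = 129.6 mmol/L.

130 mmol/L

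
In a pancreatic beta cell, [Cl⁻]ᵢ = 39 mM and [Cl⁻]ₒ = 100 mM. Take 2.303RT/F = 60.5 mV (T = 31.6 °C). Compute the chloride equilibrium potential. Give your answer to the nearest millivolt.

-25 mV

E = (60.5/z) · log₁₀([Cl⁻]_out/[Cl⁻]_in) with z = -1.
For an anion, dividing by z = -1 reverses the sign.
= (60.5/-1) · log₁₀(100/39) = -60.50 · log₁₀(2.564)
= -60.50 · (0.4089) = -24.74 mV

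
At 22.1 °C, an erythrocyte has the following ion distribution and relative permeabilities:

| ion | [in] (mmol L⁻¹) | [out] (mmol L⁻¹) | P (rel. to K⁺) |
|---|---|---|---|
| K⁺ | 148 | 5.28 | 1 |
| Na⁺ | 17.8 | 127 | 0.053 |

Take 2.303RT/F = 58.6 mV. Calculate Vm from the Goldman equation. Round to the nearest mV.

Vm = 58.6 · log₁₀[(Σ P·[cation]ₒ + Σ P·[anion]ᵢ) / (Σ P·[cation]ᵢ + Σ P·[anion]ₒ)]
Numerator = 1×5.28 + 0.053×127 = 12.01
Denominator = 1×148 + 0.053×17.8 = 148.9
Vm = 58.6 · log₁₀(0.080641) = 58.6 × (-1.0934) = -64.08 mV

-64 mV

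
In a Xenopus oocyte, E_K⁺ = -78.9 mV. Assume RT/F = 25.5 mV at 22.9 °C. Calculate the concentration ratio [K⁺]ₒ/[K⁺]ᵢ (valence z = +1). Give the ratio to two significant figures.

0.045

ln([out]/[in]) = E·z/(25.5) = -78.9 × 1 / 25.5 = -3.0941
[out]/[in] = e^(-3.0941) = 0.04531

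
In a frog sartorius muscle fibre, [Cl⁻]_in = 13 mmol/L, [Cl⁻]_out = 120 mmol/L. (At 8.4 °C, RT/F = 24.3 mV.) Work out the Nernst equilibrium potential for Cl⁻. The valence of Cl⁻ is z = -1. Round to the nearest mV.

-54 mV

E = (24.3/z) · ln([Cl⁻]_out/[Cl⁻]_in) with z = -1.
For an anion, dividing by z = -1 reverses the sign.
= (24.3/-1) · ln(120/13) = -24.30 · ln(9.231)
= -24.30 · (2.2225) = -54.01 mV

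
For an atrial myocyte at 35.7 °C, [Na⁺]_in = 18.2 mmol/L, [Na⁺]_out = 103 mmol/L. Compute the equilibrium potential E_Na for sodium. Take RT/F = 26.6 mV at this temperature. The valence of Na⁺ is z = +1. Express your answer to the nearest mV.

46 mV

E = (26.6/z) · ln([Na⁺]_out/[Na⁺]_in) with z = +1.
= (26.6/1) · ln(103/18.2) = 26.60 · ln(5.659)
= 26.60 · (1.7333) = 46.11 mV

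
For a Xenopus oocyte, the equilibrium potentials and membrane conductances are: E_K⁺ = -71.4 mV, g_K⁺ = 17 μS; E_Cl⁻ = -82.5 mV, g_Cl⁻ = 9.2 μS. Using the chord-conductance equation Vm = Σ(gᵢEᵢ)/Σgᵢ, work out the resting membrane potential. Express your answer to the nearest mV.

-75 mV

Σ gᵢEᵢ = 17·(-71.4) + 9.2·(-82.5) = -1972.80
Σ gᵢ = 17 + 9.2 = 26.2
Vm = -1972.80 / 26.2 = -75.30 mV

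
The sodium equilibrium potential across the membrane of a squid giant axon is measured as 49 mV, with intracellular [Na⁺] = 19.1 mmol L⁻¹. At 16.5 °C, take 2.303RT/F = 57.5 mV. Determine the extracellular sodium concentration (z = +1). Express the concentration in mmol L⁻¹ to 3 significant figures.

136 mmol L⁻¹

Nernst: E = (57.5/1) · log₁₀([out]/[in]), so log₁₀([out]/[in]) = 49.0 × 1 / 57.5 = 0.8522.
[out]/[in] = 10^(0.8522) = 7.115.
[out] = 7.115 × 19.1 = 135.9 mmol L⁻¹.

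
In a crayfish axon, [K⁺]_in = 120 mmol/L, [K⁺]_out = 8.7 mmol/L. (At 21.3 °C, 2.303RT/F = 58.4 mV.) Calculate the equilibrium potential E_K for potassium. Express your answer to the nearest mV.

-67 mV

E = (58.4/z) · log₁₀([K⁺]_out/[K⁺]_in) with z = +1.
= (58.4/1) · log₁₀(8.7/120) = 58.40 · log₁₀(0.0725)
= 58.40 · (-1.1397) = -66.56 mV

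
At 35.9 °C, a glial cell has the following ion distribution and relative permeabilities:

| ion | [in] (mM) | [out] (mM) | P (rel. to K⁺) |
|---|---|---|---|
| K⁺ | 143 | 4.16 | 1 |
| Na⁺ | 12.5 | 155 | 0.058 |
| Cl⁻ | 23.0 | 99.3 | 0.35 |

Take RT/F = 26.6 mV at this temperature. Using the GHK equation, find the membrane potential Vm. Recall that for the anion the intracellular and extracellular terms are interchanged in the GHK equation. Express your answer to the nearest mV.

Vm = 26.6 · ln[(Σ P·[cation]ₒ + Σ P·[anion]ᵢ) / (Σ P·[cation]ᵢ + Σ P·[anion]ₒ)]
Numerator = 1×4.16 + 0.058×155 + 0.35×23.0 = 21.2
Denominator = 1×143 + 0.058×12.5 + 0.35×99.3 = 178.5
Vm = 26.6 · ln(0.11878) = 26.6 × (-2.1305) = -56.67 mV

-57 mV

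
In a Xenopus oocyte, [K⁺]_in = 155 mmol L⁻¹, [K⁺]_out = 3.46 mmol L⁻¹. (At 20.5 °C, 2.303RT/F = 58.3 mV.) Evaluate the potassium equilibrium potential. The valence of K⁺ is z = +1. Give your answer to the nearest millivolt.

E = (58.3/z) · log₁₀([K⁺]_out/[K⁺]_in) with z = +1.
= (58.3/1) · log₁₀(3.46/155) = 58.30 · log₁₀(0.02232)
= 58.30 · (-1.6513) = -96.27 mV

-96 mV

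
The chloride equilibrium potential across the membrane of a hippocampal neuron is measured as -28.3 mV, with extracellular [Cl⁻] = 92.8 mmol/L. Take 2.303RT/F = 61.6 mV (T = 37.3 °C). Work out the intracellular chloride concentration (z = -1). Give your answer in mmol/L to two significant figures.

Nernst: E = (61.6/-1) · log₁₀([out]/[in]), so log₁₀([out]/[in]) = -28.3 × -1 / 61.6 = 0.4594.
[out]/[in] = 10^(0.4594) = 2.88.
[in] = 92.8 / 2.88 = 32.22 mmol/L.

32 mmol/L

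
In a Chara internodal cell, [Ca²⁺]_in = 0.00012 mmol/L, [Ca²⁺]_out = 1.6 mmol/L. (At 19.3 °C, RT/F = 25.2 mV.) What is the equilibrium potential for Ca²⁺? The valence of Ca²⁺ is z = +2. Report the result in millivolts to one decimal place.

119.7 mV

E = (25.2/z) · ln([Ca²⁺]_out/[Ca²⁺]_in) with z = +2.
= (25.2/2) · ln(1.6/0.00012) = 12.60 · ln(1.333e+04)
= 12.60 · (9.4980) = 119.68 mV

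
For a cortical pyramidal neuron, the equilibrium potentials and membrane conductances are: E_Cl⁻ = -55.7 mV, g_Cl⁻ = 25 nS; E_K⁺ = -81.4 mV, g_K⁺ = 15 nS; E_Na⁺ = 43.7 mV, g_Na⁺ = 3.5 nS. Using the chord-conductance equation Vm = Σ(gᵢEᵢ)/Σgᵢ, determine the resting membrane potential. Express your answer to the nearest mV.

Σ gᵢEᵢ = 25·(-55.7) + 15·(-81.4) + 3.5·(43.7) = -2460.55
Σ gᵢ = 25 + 15 + 3.5 = 43.5
Vm = -2460.55 / 43.5 = -56.56 mV

-57 mV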